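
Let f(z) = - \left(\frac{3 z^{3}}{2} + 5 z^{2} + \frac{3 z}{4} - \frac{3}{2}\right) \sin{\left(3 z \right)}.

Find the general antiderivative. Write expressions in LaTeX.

Check any antiderivative F(z) by computing F'(z) and comparing it with f(z).
Check: d/dz[\frac{z^{3} \cos{\left(3 z \right)}}{2} - \frac{z^{2} \sin{\left(3 z \right)}}{2} + \frac{5 z^{2} \cos{\left(3 z \right)}}{3} - \frac{10 z \sin{\left(3 z \right)}}{9} - \frac{z \cos{\left(3 z \right)}}{12} + \frac{\sin{\left(3 z \right)}}{36} - \frac{47 \cos{\left(3 z \right)}}{54}] = - \frac{3 z^{3} \sin{\left(3 z \right)}}{2} - 5 z^{2} \sin{\left(3 z \right)} - \frac{3 z \sin{\left(3 z \right)}}{4} + \frac{3 \sin{\left(3 z \right)}}{2}, which equals f(z).

F(z) = \frac{z^{3} \cos{\left(3 z \right)}}{2} - \frac{z^{2} \sin{\left(3 z \right)}}{2} + \frac{5 z^{2} \cos{\left(3 z \right)}}{3} - \frac{10 z \sin{\left(3 z \right)}}{9} - \frac{z \cos{\left(3 z \right)}}{12} + \frac{\sin{\left(3 z \right)}}{36} - \frac{47 \cos{\left(3 z \right)}}{54} + C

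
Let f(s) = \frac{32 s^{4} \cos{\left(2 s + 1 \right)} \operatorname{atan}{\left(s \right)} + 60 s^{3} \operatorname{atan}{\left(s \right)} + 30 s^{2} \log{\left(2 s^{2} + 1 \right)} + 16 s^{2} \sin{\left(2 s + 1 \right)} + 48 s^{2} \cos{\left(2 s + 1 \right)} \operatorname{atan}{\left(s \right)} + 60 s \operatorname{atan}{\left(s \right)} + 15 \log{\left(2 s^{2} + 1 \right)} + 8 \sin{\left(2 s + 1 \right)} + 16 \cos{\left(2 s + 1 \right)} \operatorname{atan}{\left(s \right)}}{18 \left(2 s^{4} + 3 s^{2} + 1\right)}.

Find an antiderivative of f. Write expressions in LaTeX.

Recognize the product-rule pattern: f = u'v + uv' with u = \frac{5 \log{\left(2 s^{2} + 1 \right)}}{6} + \frac{4 \sin{\left(2 s + 1 \right)}}{9}, v = \operatorname{atan}{\left(s \right)}, so integration by parts undoes it.
Check: d/ds[\frac{5 \log{\left(2 s^{2} + 1 \right)} \operatorname{atan}{\left(s \right)}}{6} + \frac{4 \sin{\left(2 s + 1 \right)} \operatorname{atan}{\left(s \right)}}{9}] = \frac{32 s^{4} \cos{\left(2 s + 1 \right)} \operatorname{atan}{\left(s \right)} + 60 s^{3} \operatorname{atan}{\left(s \right)} + 30 s^{2} \log{\left(2 s^{2} + 1 \right)} + 16 s^{2} \sin{\left(2 s + 1 \right)} + 48 s^{2} \cos{\left(2 s + 1 \right)} \operatorname{atan}{\left(s \right)} + 60 s \operatorname{atan}{\left(s \right)} + 15 \log{\left(2 s^{2} + 1 \right)} + 8 \sin{\left(2 s + 1 \right)} + 16 \cos{\left(2 s + 1 \right)} \operatorname{atan}{\left(s \right)}}{36 s^{4} + 54 s^{2} + 18}, which equals f(s).

An antiderivative is F(s) = \frac{5 \log{\left(2 s^{2} + 1 \right)} \operatorname{atan}{\left(s \right)}}{6} + \frac{4 \sin{\left(2 s + 1 \right)} \operatorname{atan}{\left(s \right)}}{9}.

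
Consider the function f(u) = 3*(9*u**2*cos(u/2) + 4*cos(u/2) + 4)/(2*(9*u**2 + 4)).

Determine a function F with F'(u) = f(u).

An antiderivative is F(u) = 3*sin(u/2) + atan(3*u/2).

A first test for any F(u): its u-derivative must equal f(u) identically.
Check: d/du[3*sin(u/2) + atan(3*u/2)] = (27*u**2*cos(u/2) + 12*cos(u/2) + 12)/(18*u**2 + 8), which equals f(u).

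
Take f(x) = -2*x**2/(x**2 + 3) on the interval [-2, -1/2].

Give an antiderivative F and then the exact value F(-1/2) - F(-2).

Antiderivative: F(x) = 2*(-x + sqrt(3)*atan(sqrt(3)*x/3)); value = -3 - 2*sqrt(3)*atan(sqrt(3)/6) + 2*sqrt(3)*atan(2*sqrt(3)/3)

Any candidate F(x) must reproduce f(x) exactly when differentiated.
F(x) = 2*(-x + sqrt(3)*atan(sqrt(3)*x/3)) is an antiderivative of f.
Check: d/dx[2*(-x + sqrt(3)*atan(sqrt(3)*x/3))] = -2*x**2/(x**2 + 3) = f(x).
F(-1/2) = -2*sqrt(3)*atan(sqrt(3)/6) + 1; F(-2) = -2*sqrt(3)*atan(2*sqrt(3)/3) + 4.
Integral = F(-1/2) - F(-2) = -3 - 2*sqrt(3)*atan(sqrt(3)/6) + 2*sqrt(3)*atan(2*sqrt(3)/3).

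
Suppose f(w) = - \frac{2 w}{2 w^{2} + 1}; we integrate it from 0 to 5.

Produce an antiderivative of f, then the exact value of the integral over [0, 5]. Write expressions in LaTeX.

f matches the chain-rule pattern g'(h)*h' with inner function h(w) = 4 w^{2} + 2; substituting u = h(w) collapses the integral.
F(w) = - \frac{\log{\left(4 w^{2} + 2 \right)}}{2} is an antiderivative of f.
Check: d/dw[- \frac{\log{\left(4 w^{2} + 2 \right)}}{2}] = - \frac{2 w}{2 w^{2} + 1} = f(w).
F(5) = - \frac{\log{\left(102 \right)}}{2}; F(0) = - \frac{\log{\left(2 \right)}}{2}.
Integral = F(5) - F(0) = - \frac{\log{\left(102 \right)}}{2} + \frac{\log{\left(2 \right)}}{2}.

Antiderivative: F(w) = - \frac{\log{\left(4 w^{2} + 2 \right)}}{2}; value = - \frac{\log{\left(102 \right)}}{2} + \frac{\log{\left(2 \right)}}{2}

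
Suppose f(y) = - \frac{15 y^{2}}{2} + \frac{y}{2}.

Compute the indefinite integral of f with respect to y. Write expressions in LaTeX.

F(y) = - \frac{y^{2} \left(10 y - 1\right)}{4} + C

Integrate term by term and add the pieces.
Check: d/dy[- \frac{y^{2} \left(10 y - 1\right)}{4}] = - \frac{15 y^{2}}{2} + \frac{y}{2} = f(y).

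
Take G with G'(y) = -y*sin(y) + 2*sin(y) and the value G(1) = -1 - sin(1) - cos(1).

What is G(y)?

The integrand splits into summands that can be handled one at a time.
A general antiderivative is y*cos(y) - sin(y) - 2*cos(y) + C.
The condition gives C = -1 - sin(1) - cos(1) - (-sin(1) - cos(1)) = -1.
So G(y) = y*cos(y) - sin(y) - 2*cos(y) - 1.
Check: d/dy[y*cos(y) - sin(y) - 2*cos(y) - 1] = -y*sin(y) + 2*sin(y) = G'(y).

G(y) = y*cos(y) - sin(y) - 2*cos(y) - 1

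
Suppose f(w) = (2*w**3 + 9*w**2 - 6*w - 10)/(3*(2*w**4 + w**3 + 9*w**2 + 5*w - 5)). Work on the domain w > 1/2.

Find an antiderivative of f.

An antiderivative is F(w) = (-8*log(w - 1/2) - 2*log(w + 1) + 11*log(w**2 + 5) + 10*sqrt(5)*atan(sqrt(5)*w/5))/36.

The denominator factors as 3*(w + 1)*(2*w - 1)*(w**2 + 5); partial fractions split f into directly integrable pieces: (11*w + 25)/(18*(w**2 + 5)) - 4/(9*(2*w - 1)) - 1/(18*(w + 1)).
Check: d/dw[(-8*log(w - 1/2) - 2*log(w + 1) + 11*log(w**2 + 5) + 10*sqrt(5)*atan(sqrt(5)*w/5))/36] = (2*w**3 + 9*w**2 - 6*w - 10)/(6*w**4 + 3*w**3 + 27*w**2 + 15*w - 15), which equals f(w).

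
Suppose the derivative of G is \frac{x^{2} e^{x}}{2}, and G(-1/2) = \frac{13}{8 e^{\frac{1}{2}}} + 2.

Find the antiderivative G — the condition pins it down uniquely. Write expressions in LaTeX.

G'(x) has the shape u'v + uv' for u = \frac{x^{2}}{2} - x + 1 and v = e^{x} — it is the derivative of the product u*v.
A general antiderivative is \frac{\left(x^{2} - 2 x + 2\right) e^{x}}{2} + C.
The condition gives C = \frac{13}{8 e^{\frac{1}{2}}} + 2 - (\frac{13}{8 e^{\frac{1}{2}}}) = 2.
So G(x) = \frac{x^{2} e^{x}}{2} - x e^{x} + e^{x} + 2.
Check: d/dx[\frac{x^{2} e^{x}}{2} - x e^{x} + e^{x} + 2] = \frac{x^{2} e^{x}}{2} = G'(x).

G(x) = \frac{x^{2} e^{x}}{2} - x e^{x} + e^{x} + 2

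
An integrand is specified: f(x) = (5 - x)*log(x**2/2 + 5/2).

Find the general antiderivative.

Any candidate F(x) must reproduce f(x) exactly when differentiated.
Check: d/dx[-x**2*log(x**2 + 5)/2 + x**2*log(2)/2 + x**2/2 + 5*x*log(x**2 + 5) - 10*x - 5*x*log(2) - 5*log(x**2 + 5)/2 + 10*sqrt(5)*atan(sqrt(5)*x/5)] = -x*log(x**2 + 5) + x*log(2) + 5*log(x**2 + 5) - 5*log(2), which equals f(x).

F(x) = -x**2*log(x**2 + 5)/2 + x**2*log(2)/2 + x**2/2 + 5*x*log(x**2 + 5) - 10*x - 5*x*log(2) - 5*log(x**2 + 5)/2 + 10*sqrt(5)*atan(sqrt(5)*x/5) + C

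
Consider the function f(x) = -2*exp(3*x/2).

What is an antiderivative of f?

For F(x) to be correct the identity F'(x) - f(x) = 0 must hold.
Check: d/dx[-4*exp(3*x/2)/3] = -2*exp(3*x/2) = f(x).

An antiderivative is F(x) = -4*exp(3*x/2)/3.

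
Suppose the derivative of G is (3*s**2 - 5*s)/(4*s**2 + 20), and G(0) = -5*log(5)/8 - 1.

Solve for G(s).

Whatever form G(s) takes, its d/ds must return the stated G'(s).
A general antiderivative is 3*s/4 - 5*log(s**2 + 5)/8 - 3*sqrt(5)*atan(sqrt(5)*s/5)/4 + C.
The condition gives C = -5*log(5)/8 - 1 - (-5*log(5)/8) = -1.
So G(s) = 3*s/4 - 5*log(s**2 + 5)/8 - 3*sqrt(5)*atan(sqrt(5)*s/5)/4 - 1.
Check: d/ds[3*s/4 - 5*log(s**2 + 5)/8 - 3*sqrt(5)*atan(sqrt(5)*s/5)/4 - 1] = (3*s**2 - 5*s)/(4*s**2 + 20) = G'(s).

G(s) = 3*s/4 - 5*log(s**2 + 5)/8 - 3*sqrt(5)*atan(sqrt(5)*s/5)/4 - 1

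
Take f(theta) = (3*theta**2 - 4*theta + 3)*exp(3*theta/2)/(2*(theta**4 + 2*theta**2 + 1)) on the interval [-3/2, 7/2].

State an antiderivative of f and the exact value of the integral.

f has the shape u'v + uv' for u = 1/(theta**2 + 1) and v = exp(3*theta/2) — it is the derivative of the product u*v.
F(theta) = exp(3*theta/2)/(theta**2 + 1) is an antiderivative of f.
Check: d/dtheta[exp(3*theta/2)/(theta**2 + 1)] = (3*theta**2*exp(3*theta/2) - 4*theta*exp(3*theta/2) + 3*exp(3*theta/2))/(2*theta**4 + 4*theta**2 + 2), which equals f(theta).
F(7/2) = 4*exp(21/4)/53; F(-3/2) = 4*exp(-9/4)/13.
Integral = F(7/2) - F(-3/2) = -4*exp(-9/4)/13 + 4*exp(21/4)/53.

Antiderivative: F(theta) = exp(3*theta/2)/(theta**2 + 1); value = -4*exp(-9/4)/13 + 4*exp(21/4)/53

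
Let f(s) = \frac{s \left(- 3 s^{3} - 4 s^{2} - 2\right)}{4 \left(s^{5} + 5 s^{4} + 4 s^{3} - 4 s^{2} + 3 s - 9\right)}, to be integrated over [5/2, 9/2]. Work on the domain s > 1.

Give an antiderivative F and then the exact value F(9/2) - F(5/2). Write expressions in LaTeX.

Antiderivative: F(s) = \frac{- 225 s \log{\left(s - 1 \right)} - 2087 s \log{\left(s + 3 \right)} - 44 s \log{\left(s^{2} + 1 \right)} + 184 s \operatorname{atan}{\left(s \right)} - 675 \log{\left(s - 1 \right)} - 6261 \log{\left(s + 3 \right)} - 132 \log{\left(s^{2} + 1 \right)} + 552 \operatorname{atan}{\left(s \right)} - 2580}{3200 \left(s + 3\right)}; value = - \frac{2087 \log{\left(\frac{15}{2} \right)}}{3200} - \frac{9 \log{\left(\frac{7}{2} \right)}}{128} - \frac{23 \operatorname{atan}{\left(\frac{5}{2} \right)}}{400} - \frac{11 \log{\left(\frac{85}{4} \right)}}{800} + \frac{11 \log{\left(\frac{29}{4} \right)}}{800} + \frac{9 \log{\left(\frac{3}{2} \right)}}{128} + \frac{43}{1100} + \frac{23 \operatorname{atan}{\left(\frac{9}{2} \right)}}{400} + \frac{2087 \log{\left(\frac{11}{2} \right)}}{3200}

The denominator factors as 4 \left(s - 1\right) \left(s + 3\right)^{2} \left(s^{2} + 1\right); partial fractions split f into directly integrable pieces: - \frac{11 s - 23}{400 \left(s^{2} + 1\right)} - \frac{2087}{3200 \left(s + 3\right)} + \frac{129}{160 \left(s + 3\right)^{2}} - \frac{9}{128 \left(s - 1\right)}.
F(s) = \frac{- 225 s \log{\left(s - 1 \right)} - 2087 s \log{\left(s + 3 \right)} - 44 s \log{\left(s^{2} + 1 \right)} + 184 s \operatorname{atan}{\left(s \right)} - 675 \log{\left(s - 1 \right)} - 6261 \log{\left(s + 3 \right)} - 132 \log{\left(s^{2} + 1 \right)} + 552 \operatorname{atan}{\left(s \right)} - 2580}{3200 \left(s + 3\right)} is an antiderivative of f.
Check: d/ds[\frac{- 225 s \log{\left(s - 1 \right)} - 2087 s \log{\left(s + 3 \right)} - 44 s \log{\left(s^{2} + 1 \right)} + 184 s \operatorname{atan}{\left(s \right)} - 675 \log{\left(s - 1 \right)} - 6261 \log{\left(s + 3 \right)} - 132 \log{\left(s^{2} + 1 \right)} + 552 \operatorname{atan}{\left(s \right)} - 2580}{3200 \left(s + 3\right)}] = \frac{- 3 s^{4} - 4 s^{3} - 2 s}{4 s^{5} + 20 s^{4} + 16 s^{3} - 16 s^{2} + 12 s - 36}, which equals f(s).
F(9/2) = - \frac{2087 \log{\left(\frac{15}{2} \right)}}{3200} - \frac{43}{400} - \frac{9 \log{\left(\frac{7}{2} \right)}}{128} - \frac{11 \log{\left(\frac{85}{4} \right)}}{800} + \frac{23 \operatorname{atan}{\left(\frac{9}{2} \right)}}{400}; F(5/2) = - \frac{2087 \log{\left(\frac{11}{2} \right)}}{3200} - \frac{129}{880} - \frac{9 \log{\left(\frac{3}{2} \right)}}{128} - \frac{11 \log{\left(\frac{29}{4} \right)}}{800} + \frac{23 \operatorname{atan}{\left(\frac{5}{2} \right)}}{400}.
Integral = F(9/2) - F(5/2) = - \frac{2087 \log{\left(\frac{15}{2} \right)}}{3200} - \frac{9 \log{\left(\frac{7}{2} \right)}}{128} - \frac{23 \operatorname{atan}{\left(\frac{5}{2} \right)}}{400} - \frac{11 \log{\left(\frac{85}{4} \right)}}{800} + \frac{11 \log{\left(\frac{29}{4} \right)}}{800} + \frac{9 \log{\left(\frac{3}{2} \right)}}{128} + \frac{43}{1100} + \frac{23 \operatorname{atan}{\left(\frac{9}{2} \right)}}{400} + \frac{2087 \log{\left(\frac{11}{2} \right)}}{3200}.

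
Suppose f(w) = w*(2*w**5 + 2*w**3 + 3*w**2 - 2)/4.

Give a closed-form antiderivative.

Check any antiderivative F(w) by computing F'(w) and comparing it with f(w).
Check: d/dw[w**7/14 + w**5/10 + 3*w**4/16 - w**2/4] = w**6/2 + w**4/2 + 3*w**3/4 - w/2, which equals f(w).

An antiderivative is F(w) = w**7/14 + w**5/10 + 3*w**4/16 - w**2/4.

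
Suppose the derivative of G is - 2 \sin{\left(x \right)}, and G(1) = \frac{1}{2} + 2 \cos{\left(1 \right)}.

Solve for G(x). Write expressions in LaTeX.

Whatever form G(x) takes, its d/dx must return the stated G'(x).
A general antiderivative is 2 \cos{\left(x \right)} + C.
The condition gives C = \frac{1}{2} + 2 \cos{\left(1 \right)} - (2 \cos{\left(1 \right)}) = \frac{1}{2}.
So G(x) = 2 \cos{\left(x \right)} + \frac{1}{2}.
Check: d/dx[2 \cos{\left(x \right)} + \frac{1}{2}] = - 2 \sin{\left(x \right)} = G'(x).

G(x) = 2 \cos{\left(x \right)} + \frac{1}{2}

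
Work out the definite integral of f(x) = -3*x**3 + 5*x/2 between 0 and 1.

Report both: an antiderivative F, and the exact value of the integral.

The integrand splits into summands that can be handled one at a time.
F(x) = -x**2*(3*x**2 - 5)/4 is an antiderivative of f.
Check: d/dx[-x**2*(3*x**2 - 5)/4] = -3*x**3 + 5*x/2 = f(x).
F(1) = 1/2; F(0) = 0.
Integral = F(1) - F(0) = 1/2.

Antiderivative: F(x) = -x**2*(3*x**2 - 5)/4; value = 1/2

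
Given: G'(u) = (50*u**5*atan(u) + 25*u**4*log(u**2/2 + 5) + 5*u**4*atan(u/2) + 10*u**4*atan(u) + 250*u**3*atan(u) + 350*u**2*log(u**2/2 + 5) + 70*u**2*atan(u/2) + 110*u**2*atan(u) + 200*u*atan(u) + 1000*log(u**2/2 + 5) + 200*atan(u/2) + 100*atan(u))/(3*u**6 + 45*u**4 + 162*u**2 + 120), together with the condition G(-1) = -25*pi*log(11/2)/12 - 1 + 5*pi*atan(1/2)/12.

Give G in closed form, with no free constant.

G(u) = (25*log(u**2/2 + 5)*atan(u) + 5*atan(u/2)*atan(u) - 3)/3

Recognize the product-rule pattern: G'(u) = v'r + vr' with v = 25*log(u**2/2 + 5)/3 + 5*atan(u/2)/3, r = atan(u), so integration by parts undoes it.
A general antiderivative is 5*(5*log(u**2/2 + 5) + atan(u/2))*atan(u)/3 + C.
The condition gives C = -25*pi*log(11/2)/12 - 1 + 5*pi*atan(1/2)/12 - (-25*pi*log(11/2)/12 + 5*pi*atan(1/2)/12) = -1.
So G(u) = (25*log(u**2/2 + 5)*atan(u) + 5*atan(u/2)*atan(u) - 3)/3.
Check: d/du[(25*log(u**2/2 + 5)*atan(u) + 5*atan(u/2)*atan(u) - 3)/3] = (50*u**5*atan(u) + 25*u**4*log(u**2/2 + 5) + 5*u**4*atan(u/2) + 10*u**4*atan(u) + 250*u**3*atan(u) + 350*u**2*log(u**2/2 + 5) + 70*u**2*atan(u/2) + 110*u**2*atan(u) + 200*u*atan(u) + 1000*log(u**2/2 + 5) + 200*atan(u/2) + 100*atan(u))/(3*u**6 + 45*u**4 + 162*u**2 + 120) = G'(u).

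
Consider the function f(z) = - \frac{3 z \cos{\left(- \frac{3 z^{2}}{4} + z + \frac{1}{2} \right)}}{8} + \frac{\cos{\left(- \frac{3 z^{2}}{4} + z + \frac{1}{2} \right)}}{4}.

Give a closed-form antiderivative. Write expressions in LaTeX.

An antiderivative is F(z) = \frac{\sin{\left(- \frac{3 z^{2}}{4} + z + \frac{1}{2} \right)}}{4}.

f matches the chain-rule pattern g'(h)*h' with inner function h(z) = - \frac{3 z^{2}}{4} + z + \frac{1}{2}; substituting u = h(z) collapses the integral.
Check: d/dz[\frac{\sin{\left(- \frac{3 z^{2}}{4} + z + \frac{1}{2} \right)}}{4}] = - \frac{3 z \cos{\left(- \frac{3 z^{2}}{4} + z + \frac{1}{2} \right)}}{8} + \frac{\cos{\left(- \frac{3 z^{2}}{4} + z + \frac{1}{2} \right)}}{4} = f(z).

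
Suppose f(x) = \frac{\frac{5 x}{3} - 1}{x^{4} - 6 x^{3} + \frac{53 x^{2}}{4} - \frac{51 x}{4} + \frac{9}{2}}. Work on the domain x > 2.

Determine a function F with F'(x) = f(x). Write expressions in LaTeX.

The denominator factors as 3 \left(x - 2\right) \left(x - 1\right) \left(2 x - 3\right)^{2}; partial fractions split f into directly integrable pieces: - \frac{40}{3 \left(2 x - 3\right)} - \frac{24}{\left(2 x - 3\right)^{2}} - \frac{8}{3 \left(x - 1\right)} + \frac{28}{3 \left(x - 2\right)}.
Check: d/dx[\frac{56 x \log{\left(x - 2 \right)} - 40 x \log{\left(x - \frac{3}{2} \right)} - 16 x \log{\left(x - 1 \right)} - 84 \log{\left(x - 2 \right)} + 60 \log{\left(x - \frac{3}{2} \right)} + 24 \log{\left(x - 1 \right)} + 36}{6 x - 9}] = \frac{20 x - 12}{12 x^{4} - 72 x^{3} + 159 x^{2} - 153 x + 54}, which equals f(x).

An antiderivative is F(x) = \frac{56 x \log{\left(x - 2 \right)} - 40 x \log{\left(x - \frac{3}{2} \right)} - 16 x \log{\left(x - 1 \right)} - 84 \log{\left(x - 2 \right)} + 60 \log{\left(x - \frac{3}{2} \right)} + 24 \log{\left(x - 1 \right)} + 36}{6 x - 9}.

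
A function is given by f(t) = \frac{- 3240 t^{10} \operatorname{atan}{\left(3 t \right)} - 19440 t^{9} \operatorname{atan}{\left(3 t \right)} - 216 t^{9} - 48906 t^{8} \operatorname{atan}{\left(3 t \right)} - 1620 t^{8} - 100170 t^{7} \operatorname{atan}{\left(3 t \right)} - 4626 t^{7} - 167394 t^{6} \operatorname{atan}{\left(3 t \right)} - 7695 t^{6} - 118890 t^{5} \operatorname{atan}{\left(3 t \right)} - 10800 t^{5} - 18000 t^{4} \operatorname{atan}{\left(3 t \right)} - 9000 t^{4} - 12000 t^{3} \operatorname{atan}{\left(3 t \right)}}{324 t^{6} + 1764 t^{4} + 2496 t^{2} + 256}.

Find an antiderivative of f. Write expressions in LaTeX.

An antiderivative is F(t) = - \frac{t^{7} \operatorname{atan}{\left(3 t \right)}}{\frac{t^{2}}{2} + \frac{4}{3}} - \frac{15 t^{6} \operatorname{atan}{\left(3 t \right)}}{t^{2} + \frac{8}{3}} - \frac{75 t^{5} \operatorname{atan}{\left(3 t \right)}}{2 t^{2} + \frac{16}{3}} - \frac{125 t^{4} \operatorname{atan}{\left(3 t \right)}}{4 t^{2} + \frac{32}{3}}.

Check any antiderivative F(t) by computing F'(t) and comparing it with f(t).
Check: d/dt[- \frac{t^{7} \operatorname{atan}{\left(3 t \right)}}{\frac{t^{2}}{2} + \frac{4}{3}} - \frac{15 t^{6} \operatorname{atan}{\left(3 t \right)}}{t^{2} + \frac{8}{3}} - \frac{75 t^{5} \operatorname{atan}{\left(3 t \right)}}{2 t^{2} + \frac{16}{3}} - \frac{125 t^{4} \operatorname{atan}{\left(3 t \right)}}{4 t^{2} + \frac{32}{3}}] = \frac{- 3240 t^{10} \operatorname{atan}{\left(3 t \right)} - 19440 t^{9} \operatorname{atan}{\left(3 t \right)} - 216 t^{9} - 48906 t^{8} \operatorname{atan}{\left(3 t \right)} - 1620 t^{8} - 100170 t^{7} \operatorname{atan}{\left(3 t \right)} - 4626 t^{7} - 167394 t^{6} \operatorname{atan}{\left(3 t \right)} - 7695 t^{6} - 118890 t^{5} \operatorname{atan}{\left(3 t \right)} - 10800 t^{5} - 18000 t^{4} \operatorname{atan}{\left(3 t \right)} - 9000 t^{4} - 12000 t^{3} \operatorname{atan}{\left(3 t \right)}}{324 t^{6} + 1764 t^{4} + 2496 t^{2} + 256} = f(t).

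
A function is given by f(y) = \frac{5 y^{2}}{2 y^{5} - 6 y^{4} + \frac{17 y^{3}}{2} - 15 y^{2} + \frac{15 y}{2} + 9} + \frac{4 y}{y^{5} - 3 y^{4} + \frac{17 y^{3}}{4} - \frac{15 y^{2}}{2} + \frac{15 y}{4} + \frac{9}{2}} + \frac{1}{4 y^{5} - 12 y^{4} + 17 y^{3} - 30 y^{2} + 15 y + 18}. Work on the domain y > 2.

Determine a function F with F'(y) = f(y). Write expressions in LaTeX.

Factor the denominator (\left(y - 2\right) \left(2 y - 3\right) \left(2 y + 1\right) \left(y^{2} + 3\right)) and decompose: f = \frac{67 y - 222}{273 \left(y^{2} + 3\right)} - \frac{9}{65 \left(2 y + 1\right)} - \frac{95}{21 \left(2 y - 3\right)} + \frac{73}{35 \left(y - 2\right)}; each piece integrates to a log, atan, or power term.
Check: d/dy[\frac{73 \log{\left(y - 2 \right)}}{35} - \frac{95 \log{\left(y - \frac{3}{2} \right)}}{42} - \frac{9 \log{\left(y + \frac{1}{2} \right)}}{130} + \frac{67 \log{\left(y^{2} + 3 \right)}}{546} - \frac{74 \sqrt{3} \operatorname{atan}{\left(\frac{\sqrt{3} y}{3} \right)}}{273}] = \frac{10 y^{2} + 16 y + 1}{4 y^{5} - 12 y^{4} + 17 y^{3} - 30 y^{2} + 15 y + 18}, which equals f(y).

An antiderivative is F(y) = \frac{73 \log{\left(y - 2 \right)}}{35} - \frac{95 \log{\left(y - \frac{3}{2} \right)}}{42} - \frac{9 \log{\left(y + \frac{1}{2} \right)}}{130} + \frac{67 \log{\left(y^{2} + 3 \right)}}{546} - \frac{74 \sqrt{3} \operatorname{atan}{\left(\frac{\sqrt{3} y}{3} \right)}}{273}.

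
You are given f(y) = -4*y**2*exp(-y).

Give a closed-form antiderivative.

An antiderivative is F(y) = 4*(y**2 + 2*y + 2)*exp(-y).

f has the shape u'v + uv' for u = 4*y**2 + 8*y + 8 and v = exp(-y) — it is the derivative of the product u*v.
Check: d/dy[4*(y**2 + 2*y + 2)*exp(-y)] = -4*y**2*exp(-y) = f(y).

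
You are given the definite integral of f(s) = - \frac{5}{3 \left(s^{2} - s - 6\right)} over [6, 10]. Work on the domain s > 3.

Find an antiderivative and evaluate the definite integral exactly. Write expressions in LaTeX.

Factor the denominator (3 \left(s - 3\right) \left(s + 2\right)) and decompose: f = \frac{1}{3 \left(s + 2\right)} - \frac{1}{3 \left(s - 3\right)}; each piece integrates to a log, atan, or power term.
F(s) = - \frac{\log{\left(s - 3 \right)}}{3} + \frac{\log{\left(s + 2 \right)}}{3} is an antiderivative of f.
Check: d/ds[- \frac{\log{\left(s - 3 \right)}}{3} + \frac{\log{\left(s + 2 \right)}}{3}] = - \frac{5}{3 s^{2} - 3 s - 18}, which equals f(s).
F(10) = - \frac{\log{\left(7 \right)}}{3} + \frac{\log{\left(12 \right)}}{3}; F(6) = - \frac{\log{\left(3 \right)}}{3} + \frac{\log{\left(8 \right)}}{3}.
Integral = F(10) - F(6) = - \frac{\log{\left(8 \right)}}{3} - \frac{\log{\left(7 \right)}}{3} + \frac{\log{\left(3 \right)}}{3} + \frac{\log{\left(12 \right)}}{3}.

Antiderivative: F(s) = - \frac{\log{\left(s - 3 \right)}}{3} + \frac{\log{\left(s + 2 \right)}}{3}; value = - \frac{\log{\left(8 \right)}}{3} - \frac{\log{\left(7 \right)}}{3} + \frac{\log{\left(3 \right)}}{3} + \frac{\log{\left(12 \right)}}{3}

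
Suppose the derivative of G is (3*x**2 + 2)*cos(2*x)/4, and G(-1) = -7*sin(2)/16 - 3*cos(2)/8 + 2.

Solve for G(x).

G(x) = 3*x**2*sin(2*x)/8 + 3*x*cos(2*x)/8 + sin(2*x)/16 + 2

Recover the given G'(x) by differentiating a candidate G(x); any mismatch rules it out.
A general antiderivative is 3*x**2*sin(2*x)/8 + 3*x*cos(2*x)/8 + sin(2*x)/16 + C.
The condition gives C = -7*sin(2)/16 - 3*cos(2)/8 + 2 - (-7*sin(2)/16 - 3*cos(2)/8) = 2.
So G(x) = 3*x**2*sin(2*x)/8 + 3*x*cos(2*x)/8 + sin(2*x)/16 + 2.
Check: d/dx[3*x**2*sin(2*x)/8 + 3*x*cos(2*x)/8 + sin(2*x)/16 + 2] = 3*x**2*cos(2*x)/4 + cos(2*x)/2, which equals G'(x).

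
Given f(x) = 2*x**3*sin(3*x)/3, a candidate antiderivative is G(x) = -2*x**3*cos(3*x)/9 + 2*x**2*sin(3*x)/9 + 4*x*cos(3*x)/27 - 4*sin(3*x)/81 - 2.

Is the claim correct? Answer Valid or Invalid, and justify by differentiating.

d/dx[G] = 2*x**3*sin(3*x)/3
This equals f(x) exactly, so the claim holds.

Valid - the claim checks out under differentiation.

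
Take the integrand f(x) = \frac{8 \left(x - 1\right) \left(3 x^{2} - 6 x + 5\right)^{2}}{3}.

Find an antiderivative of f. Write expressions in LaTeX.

An antiderivative is F(x) = \frac{4 \left(3 x^{2} - 6 x + 5\right)^{3}}{27}.

The substitution u = x^{2} - 2 x + \frac{5}{3} works: f is exactly (dF/du)*(du/dx) for that inner function.
Check: d/dx[\frac{4 \left(3 x^{2} - 6 x + 5\right)^{3}}{27}] = 24 x^{5} - 120 x^{4} + 272 x^{3} - 336 x^{2} + \frac{680 x}{3} - \frac{200}{3}, which equals f(x).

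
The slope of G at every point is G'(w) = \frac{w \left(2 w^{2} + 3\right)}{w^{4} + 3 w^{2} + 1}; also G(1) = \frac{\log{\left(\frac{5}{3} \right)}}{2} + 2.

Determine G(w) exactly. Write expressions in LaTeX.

G(w) = \frac{\log{\left(\frac{w^{4}}{3} + w^{2} + \frac{1}{3} \right)}}{2} + 2

The substitution u = \frac{w^{4}}{3} + w^{2} + \frac{1}{3} works: G'(w) is exactly (dG/du)*(du/dw) for that inner function.
A general antiderivative is \frac{\log{\left(\frac{w^{4}}{3} + w^{2} + \frac{1}{3} \right)}}{2} + C.
The condition gives C = \frac{\log{\left(\frac{5}{3} \right)}}{2} + 2 - (\frac{\log{\left(\frac{5}{3} \right)}}{2}) = 2.
So G(w) = \frac{\log{\left(\frac{w^{4}}{3} + w^{2} + \frac{1}{3} \right)}}{2} + 2.
Check: d/dw[\frac{\log{\left(\frac{w^{4}}{3} + w^{2} + \frac{1}{3} \right)}}{2} + 2] = \frac{2 w^{3} + 3 w}{w^{4} + 3 w^{2} + 1}, which equals G'(w).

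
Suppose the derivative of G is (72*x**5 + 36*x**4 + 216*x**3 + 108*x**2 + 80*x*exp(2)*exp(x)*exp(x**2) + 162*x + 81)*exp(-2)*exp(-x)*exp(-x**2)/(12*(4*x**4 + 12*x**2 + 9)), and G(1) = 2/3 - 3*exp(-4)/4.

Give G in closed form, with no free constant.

G(x) = -(-24*x**2 + 18*x**2*exp(-2)*exp(-x)*exp(-x**2) - 16 + 27*exp(-2)*exp(-x)*exp(-x**2))/(12*(2*x**2 + 3))

Recover the given G'(x) by differentiating a candidate G(x); any mismatch rules it out.
A general antiderivative is -3*exp(-x**2 - x - 2)/4 - 5/(3*(2*x**2 + 3)) + C.
The condition gives C = 2/3 - 3*exp(-4)/4 - (-1/3 - 3*exp(-4)/4) = 1.
So G(x) = -(-24*x**2 + 18*x**2*exp(-2)*exp(-x)*exp(-x**2) - 16 + 27*exp(-2)*exp(-x)*exp(-x**2))/(12*(2*x**2 + 3)).
Check: d/dx[-(-24*x**2 + 18*x**2*exp(-2)*exp(-x)*exp(-x**2) - 16 + 27*exp(-2)*exp(-x)*exp(-x**2))/(12*(2*x**2 + 3))] = (72*x**5 + 36*x**4 + 216*x**3 + 108*x**2 + 80*x*exp(2)*exp(x)*exp(x**2) + 162*x + 81)/(48*x**4*exp(2)*exp(x)*exp(x**2) + 144*x**2*exp(2)*exp(x)*exp(x**2) + 108*exp(2)*exp(x)*exp(x**2)), which equals G'(x).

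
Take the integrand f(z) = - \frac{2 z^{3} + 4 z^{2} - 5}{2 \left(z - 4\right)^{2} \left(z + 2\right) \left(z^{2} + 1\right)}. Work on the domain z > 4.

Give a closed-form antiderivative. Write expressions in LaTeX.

The denominator factors as 2 \left(z - 4\right)^{2} \left(z + 2\right) \left(z^{2} + 1\right); partial fractions split f into directly integrable pieces: \frac{z + 4}{34 \left(z^{2} + 1\right)} + \frac{1}{72 \left(z + 2\right)} - \frac{53}{1224 \left(z - 4\right)} - \frac{11}{12 \left(z - 4\right)^{2}}.
Check: d/dz[\frac{- 53 z \log{\left(z - 4 \right)} + 17 z \log{\left(z + 2 \right)} + 18 z \log{\left(z^{2} + 1 \right)} + 144 z \operatorname{atan}{\left(z \right)} + 212 \log{\left(z - 4 \right)} - 68 \log{\left(z + 2 \right)} - 72 \log{\left(z^{2} + 1 \right)} - 576 \operatorname{atan}{\left(z \right)} + 1122}{1224 \left(z - 4\right)}] = \frac{- 2 z^{3} - 4 z^{2} + 5}{2 z^{5} - 12 z^{4} + 2 z^{3} + 52 z^{2} + 64}, which equals f(z).

An antiderivative is F(z) = \frac{- 53 z \log{\left(z - 4 \right)} + 17 z \log{\left(z + 2 \right)} + 18 z \log{\left(z^{2} + 1 \right)} + 144 z \operatorname{atan}{\left(z \right)} + 212 \log{\left(z - 4 \right)} - 68 \log{\left(z + 2 \right)} - 72 \log{\left(z^{2} + 1 \right)} - 576 \operatorname{atan}{\left(z \right)} + 1122}{1224 \left(z - 4\right)}.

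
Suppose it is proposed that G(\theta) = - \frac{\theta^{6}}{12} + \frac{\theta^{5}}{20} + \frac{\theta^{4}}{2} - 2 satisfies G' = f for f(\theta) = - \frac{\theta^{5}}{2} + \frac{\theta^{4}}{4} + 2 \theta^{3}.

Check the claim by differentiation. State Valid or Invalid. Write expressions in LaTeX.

d/d\theta[G] = - \frac{\theta^{5}}{2} + \frac{\theta^{4}}{4} + 2 \theta^{3}
This equals f(\theta) exactly, so the claim holds.

Valid - differentiating G returns exactly f.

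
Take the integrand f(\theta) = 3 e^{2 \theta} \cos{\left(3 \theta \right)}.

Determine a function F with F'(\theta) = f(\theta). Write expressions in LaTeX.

A first test for any F(\theta): its \theta-derivative must equal f(\theta) identically.
Check: d/d\theta[\frac{3 \left(3 \sin{\left(3 \theta \right)} + 2 \cos{\left(3 \theta \right)}\right) e^{2 \theta}}{13}] = 3 e^{2 \theta} \cos{\left(3 \theta \right)} = f(\theta).

An antiderivative is F(\theta) = \frac{3 \left(3 \sin{\left(3 \theta \right)} + 2 \cos{\left(3 \theta \right)}\right) e^{2 \theta}}{13}.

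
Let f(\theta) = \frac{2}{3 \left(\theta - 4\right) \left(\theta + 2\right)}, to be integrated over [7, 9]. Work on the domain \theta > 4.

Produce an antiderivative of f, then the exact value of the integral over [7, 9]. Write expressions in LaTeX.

Antiderivative: F(\theta) = - \frac{- \log{\left(\theta - 4 \right)} + \log{\left(\theta + 2 \right)}}{9}; value = - \frac{\log{\left(11 \right)}}{9} - \frac{\log{\left(3 \right)}}{9} + \frac{\log{\left(5 \right)}}{9} + \frac{\log{\left(9 \right)}}{9}

The denominator factors as 3 \left(\theta - 4\right) \left(\theta + 2\right); partial fractions split f into directly integrable pieces: - \frac{1}{9 \left(\theta + 2\right)} + \frac{1}{9 \left(\theta - 4\right)}.
F(\theta) = - \frac{- \log{\left(\theta - 4 \right)} + \log{\left(\theta + 2 \right)}}{9} is an antiderivative of f.
Check: d/d\theta[- \frac{- \log{\left(\theta - 4 \right)} + \log{\left(\theta + 2 \right)}}{9}] = \frac{2}{3 \theta^{2} - 6 \theta - 24}, which equals f(\theta).
F(9) = - \frac{\log{\left(11 \right)}}{9} + \frac{\log{\left(5 \right)}}{9}; F(7) = - \frac{\log{\left(9 \right)}}{9} + \frac{\log{\left(3 \right)}}{9}.
Integral = F(9) - F(7) = - \frac{\log{\left(11 \right)}}{9} - \frac{\log{\left(3 \right)}}{9} + \frac{\log{\left(5 \right)}}{9} + \frac{\log{\left(9 \right)}}{9}.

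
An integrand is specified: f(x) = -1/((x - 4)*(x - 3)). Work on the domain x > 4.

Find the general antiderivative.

F(x) = -log(x - 4) + log(x - 3) + C

Factor the denominator ((x - 4)*(x - 3)) and decompose: f = 1/(x - 3) - 1/(x - 4); each piece integrates to a log, atan, or power term.
Check: d/dx[-log(x - 4) + log(x - 3)] = -1/(x**2 - 7*x + 12), which equals f(x).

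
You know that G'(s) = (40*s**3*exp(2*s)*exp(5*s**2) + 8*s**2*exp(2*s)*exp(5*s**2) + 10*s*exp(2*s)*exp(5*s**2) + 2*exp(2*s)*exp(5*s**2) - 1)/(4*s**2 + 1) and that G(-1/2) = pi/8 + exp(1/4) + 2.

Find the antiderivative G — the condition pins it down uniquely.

G(s) = exp(2*s)*exp(5*s**2) - atan(2*s)/2 + 2

Check a candidate G(s) by differentiating: d/ds[G] must match the given G'(s).
A general antiderivative is exp(5*s**2 + 2*s) - atan(2*s)/2 + C.
The condition gives C = pi/8 + exp(1/4) + 2 - (pi/8 + exp(1/4)) = 2.
So G(s) = exp(2*s)*exp(5*s**2) - atan(2*s)/2 + 2.
Check: d/ds[exp(2*s)*exp(5*s**2) - atan(2*s)/2 + 2] = (40*s**3*exp(2*s)*exp(5*s**2) + 8*s**2*exp(2*s)*exp(5*s**2) + 10*s*exp(2*s)*exp(5*s**2) + 2*exp(2*s)*exp(5*s**2) - 1)/(4*s**2 + 1) = G'(s).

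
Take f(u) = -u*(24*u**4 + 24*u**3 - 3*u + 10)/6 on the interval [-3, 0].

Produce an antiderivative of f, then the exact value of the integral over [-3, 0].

Antiderivative: F(u) = u**2*(-20*u**4 - 24*u**3 + 5*u - 25)/30; value = 1518/5

A candidate is checked by its d/du: the result must match f(u).
F(u) = u**2*(-20*u**4 - 24*u**3 + 5*u - 25)/30 is an antiderivative of f.
Check: d/du[u**2*(-20*u**4 - 24*u**3 + 5*u - 25)/30] = -4*u**5 - 4*u**4 + u**2/2 - 5*u/3, which equals f(u).
F(0) = 0; F(-3) = -1518/5.
Integral = F(0) - F(-3) = 1518/5.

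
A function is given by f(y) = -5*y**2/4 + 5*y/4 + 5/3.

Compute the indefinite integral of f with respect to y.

F(y) = -5*y*(2*y**2 - 3*y - 8)/24 + C

The integrand splits into summands that can be handled one at a time.
Check: d/dy[-5*y*(2*y**2 - 3*y - 8)/24] = -5*y**2/4 + 5*y/4 + 5/3 = f(y).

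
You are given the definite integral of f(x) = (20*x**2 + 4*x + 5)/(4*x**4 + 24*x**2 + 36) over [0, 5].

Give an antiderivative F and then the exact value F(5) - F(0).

Antiderivative: F(x) = (-55*x - 12)/(24*x**2 + 72) + 65*sqrt(3)*atan(sqrt(3)*x/3)/72; value = -25/96 + 65*sqrt(3)*atan(5*sqrt(3)/3)/72

Differentiate the proposed F(x) back; it has to land on f(x) exactly.
F(x) = (-55*x - 12)/(24*x**2 + 72) + 65*sqrt(3)*atan(sqrt(3)*x/3)/72 is an antiderivative of f.
Check: d/dx[(-55*x - 12)/(24*x**2 + 72) + 65*sqrt(3)*atan(sqrt(3)*x/3)/72] = (20*x**2 + 4*x + 5)/(4*x**4 + 24*x**2 + 36) = f(x).
F(5) = -41/96 + 65*sqrt(3)*atan(5*sqrt(3)/3)/72; F(0) = -1/6.
Integral = F(5) - F(0) = -25/96 + 65*sqrt(3)*atan(5*sqrt(3)/3)/72.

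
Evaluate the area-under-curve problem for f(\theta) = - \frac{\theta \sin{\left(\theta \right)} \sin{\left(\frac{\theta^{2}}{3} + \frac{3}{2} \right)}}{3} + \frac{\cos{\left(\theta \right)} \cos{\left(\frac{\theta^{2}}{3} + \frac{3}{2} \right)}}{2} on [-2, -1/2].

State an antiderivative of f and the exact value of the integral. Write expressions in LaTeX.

Antiderivative: F(\theta) = \frac{\sin{\left(\theta \right)} \cos{\left(\frac{\theta^{2}}{3} + \frac{3}{2} \right)}}{2}; value = \frac{\sin{\left(2 \right)} \cos{\left(\frac{17}{6} \right)}}{2} - \frac{\sin{\left(\frac{1}{2} \right)} \cos{\left(\frac{19}{12} \right)}}{2}

Recognize the product-rule pattern: f = u'v + uv' with u = \frac{\cos{\left(\frac{\theta^{2}}{3} + \frac{3}{2} \right)}}{2}, v = \sin{\left(\theta \right)}, so integration by parts undoes it.
F(\theta) = \frac{\sin{\left(\theta \right)} \cos{\left(\frac{\theta^{2}}{3} + \frac{3}{2} \right)}}{2} is an antiderivative of f.
Check: d/d\theta[\frac{\sin{\left(\theta \right)} \cos{\left(\frac{\theta^{2}}{3} + \frac{3}{2} \right)}}{2}] = - \frac{\theta \sin{\left(\theta \right)} \sin{\left(\frac{\theta^{2}}{3} + \frac{3}{2} \right)}}{3} + \frac{\cos{\left(\theta \right)} \cos{\left(\frac{\theta^{2}}{3} + \frac{3}{2} \right)}}{2} = f(\theta).
F(-1/2) = - \frac{\sin{\left(\frac{1}{2} \right)} \cos{\left(\frac{19}{12} \right)}}{2}; F(-2) = - \frac{\sin{\left(2 \right)} \cos{\left(\frac{17}{6} \right)}}{2}.
Integral = F(-1/2) - F(-2) = \frac{\sin{\left(2 \right)} \cos{\left(\frac{17}{6} \right)}}{2} - \frac{\sin{\left(\frac{1}{2} \right)} \cos{\left(\frac{19}{12} \right)}}{2}.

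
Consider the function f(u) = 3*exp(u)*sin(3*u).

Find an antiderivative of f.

An antiderivative is F(u) = 3*exp(u)*sin(3*u)/10 - 9*exp(u)*cos(3*u)/10.

Differentiate the proposed F(u) back; it has to land on f(u) exactly.
Check: d/du[3*exp(u)*sin(3*u)/10 - 9*exp(u)*cos(3*u)/10] = 3*exp(u)*sin(3*u) = f(u).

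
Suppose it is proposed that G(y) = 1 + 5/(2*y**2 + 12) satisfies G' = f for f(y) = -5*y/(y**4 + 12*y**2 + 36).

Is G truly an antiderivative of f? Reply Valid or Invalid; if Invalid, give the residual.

d/dy[G] = -5*y/(y**4 + 12*y**2 + 36)
This equals f(y) exactly, so the claim holds.

Valid - the claim checks out under differentiation.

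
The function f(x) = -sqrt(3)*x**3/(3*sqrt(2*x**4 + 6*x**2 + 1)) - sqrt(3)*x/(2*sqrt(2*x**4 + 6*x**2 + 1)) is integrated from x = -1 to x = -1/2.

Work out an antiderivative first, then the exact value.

f matches the chain-rule pattern g'(h)*h' with inner function h(x) = 2*x**4/3 + 2*x**2 + 1/3; substituting u = h(x) collapses the integral.
F(x) = -sqrt(3)*sqrt(2*x**4 + 6*x**2 + 1)/12 is an antiderivative of f.
Check: d/dx[-sqrt(3)*sqrt(2*x**4 + 6*x**2 + 1)/12] = (-2*sqrt(3)*x**3 - 3*sqrt(3)*x)/(6*sqrt(2*x**4 + 6*x**2 + 1)), which equals f(x).
F(-1/2) = -sqrt(14)/16; F(-1) = -sqrt(3)/4.
Integral = F(-1/2) - F(-1) = -sqrt(14)/16 + sqrt(3)/4.

Antiderivative: F(x) = -sqrt(3)*sqrt(2*x**4 + 6*x**2 + 1)/12; value = -sqrt(14)/16 + sqrt(3)/4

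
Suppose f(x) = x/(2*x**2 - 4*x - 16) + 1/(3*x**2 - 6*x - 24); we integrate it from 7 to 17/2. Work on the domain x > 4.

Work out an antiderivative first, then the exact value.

Antiderivative: F(x) = 7*log(x - 4)/18 + log(x + 2)/9; value = -7*log(3)/18 - log(9)/9 + log(21/2)/9 + 7*log(9/2)/18

Factor the denominator (6*(x - 4)*(x + 2)) and decompose: f = 1/(9*(x + 2)) + 7/(18*(x - 4)); each piece integrates to a log, atan, or power term.
F(x) = 7*log(x - 4)/18 + log(x + 2)/9 is an antiderivative of f.
Check: d/dx[7*log(x - 4)/18 + log(x + 2)/9] = (3*x + 2)/(6*x**2 - 12*x - 48), which equals f(x).
F(17/2) = log(21/2)/9 + 7*log(9/2)/18; F(7) = log(9)/9 + 7*log(3)/18.
Integral = F(17/2) - F(7) = -7*log(3)/18 - log(9)/9 + log(21/2)/9 + 7*log(9/2)/18.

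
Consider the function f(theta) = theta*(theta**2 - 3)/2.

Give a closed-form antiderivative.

Since d/dtheta undoes antidifferentiation here, F'(theta) = f(theta) is required of F(theta).
Check: d/dtheta[theta**4/8 - 3*theta**2/4] = theta**3/2 - 3*theta/2, which equals f(theta).

An antiderivative is F(theta) = theta**4/8 - 3*theta**2/4.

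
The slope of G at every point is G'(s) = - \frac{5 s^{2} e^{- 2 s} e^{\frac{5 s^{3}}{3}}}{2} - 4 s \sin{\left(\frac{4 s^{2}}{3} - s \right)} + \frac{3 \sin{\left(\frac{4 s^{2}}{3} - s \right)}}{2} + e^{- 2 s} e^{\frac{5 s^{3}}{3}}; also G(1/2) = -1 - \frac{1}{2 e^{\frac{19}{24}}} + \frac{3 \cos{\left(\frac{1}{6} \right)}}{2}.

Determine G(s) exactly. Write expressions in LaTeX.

The integrand splits into summands that can be handled one at a time.
A general antiderivative is - \frac{e^{\frac{5 s^{3}}{3} - 2 s}}{2} + \frac{3 \cos{\left(\frac{4 s^{2}}{3} - s \right)}}{2} + C.
The condition gives C = -1 - \frac{1}{2 e^{\frac{19}{24}}} + \frac{3 \cos{\left(\frac{1}{6} \right)}}{2} - (- \frac{1}{2 e^{\frac{19}{24}}} + \frac{3 \cos{\left(\frac{1}{6} \right)}}{2}) = -1.
So G(s) = \frac{3 \cos{\left(\frac{4 s^{2}}{3} - s \right)} - 2 - e^{- 2 s} e^{\frac{5 s^{3}}{3}}}{2}.
Check: d/ds[\frac{3 \cos{\left(\frac{4 s^{2}}{3} - s \right)} - 2 - e^{- 2 s} e^{\frac{5 s^{3}}{3}}}{2}] = \frac{\left(- 5 s^{2} e^{\frac{5 s^{3}}{3}} - 8 s e^{2 s} \sin{\left(\frac{4 s^{2}}{3} - s \right)} + 3 e^{2 s} \sin{\left(\frac{4 s^{2}}{3} - s \right)} + 2 e^{\frac{5 s^{3}}{3}}\right) e^{- 2 s}}{2}, which equals G'(s).

G(s) = \frac{3 \cos{\left(\frac{4 s^{2}}{3} - s \right)} - 2 - e^{- 2 s} e^{\frac{5 s^{3}}{3}}}{2}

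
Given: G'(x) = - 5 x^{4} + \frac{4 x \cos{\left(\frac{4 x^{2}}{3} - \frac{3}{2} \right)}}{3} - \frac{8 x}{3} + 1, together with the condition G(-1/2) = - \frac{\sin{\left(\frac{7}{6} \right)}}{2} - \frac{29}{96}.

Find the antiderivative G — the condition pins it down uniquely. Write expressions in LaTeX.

Integrate term by term and add the pieces.
A general antiderivative is - x^{5} - \frac{4 x^{2}}{3} + x + \frac{\sin{\left(\frac{4 x^{2}}{3} - \frac{3}{2} \right)}}{2} + C.
The condition gives C = - \frac{\sin{\left(\frac{7}{6} \right)}}{2} - \frac{29}{96} - (- \frac{77}{96} - \frac{\sin{\left(\frac{7}{6} \right)}}{2}) = \frac{1}{2}.
So G(x) = - x^{5} - \frac{4 x^{2}}{3} + x + \frac{\sin{\left(\frac{4 x^{2}}{3} - \frac{3}{2} \right)}}{2} + \frac{1}{2}.
Check: d/dx[- x^{5} - \frac{4 x^{2}}{3} + x + \frac{\sin{\left(\frac{4 x^{2}}{3} - \frac{3}{2} \right)}}{2} + \frac{1}{2}] = - 5 x^{4} + \frac{4 x \cos{\left(\frac{4 x^{2}}{3} - \frac{3}{2} \right)}}{3} - \frac{8 x}{3} + 1 = G'(x).

G(x) = - x^{5} - \frac{4 x^{2}}{3} + x + \frac{\sin{\left(\frac{4 x^{2}}{3} - \frac{3}{2} \right)}}{2} + \frac{1}{2}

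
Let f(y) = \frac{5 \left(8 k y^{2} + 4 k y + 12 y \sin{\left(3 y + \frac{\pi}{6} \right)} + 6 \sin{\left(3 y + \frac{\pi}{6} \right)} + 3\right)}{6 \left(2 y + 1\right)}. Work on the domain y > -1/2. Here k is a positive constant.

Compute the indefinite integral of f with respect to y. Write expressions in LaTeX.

F(y) = \frac{5 \left(4 k y^{2} + 3 \log{\left(y + \frac{1}{2} \right)} - 4 \cos{\left(3 y + \frac{\pi}{6} \right)}\right)}{12} + C

Check any antiderivative F(y) by computing F'(y) and comparing it with f(y).
Check: d/dy[\frac{5 \left(4 k y^{2} + 3 \log{\left(y + \frac{1}{2} \right)} - 4 \cos{\left(3 y + \frac{\pi}{6} \right)}\right)}{12}] = \frac{40 k y^{2} + 20 k y + 60 y \sin{\left(3 y + \frac{\pi}{6} \right)} + 30 \sin{\left(3 y + \frac{\pi}{6} \right)} + 15}{12 y + 6}, which equals f(y).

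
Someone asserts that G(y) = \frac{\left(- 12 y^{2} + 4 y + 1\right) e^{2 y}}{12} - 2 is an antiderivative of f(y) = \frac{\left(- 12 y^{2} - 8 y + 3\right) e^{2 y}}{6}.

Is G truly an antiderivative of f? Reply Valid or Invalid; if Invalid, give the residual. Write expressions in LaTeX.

Valid - differentiating G returns exactly f.

d/dy[G] = - 2 y^{2} e^{2 y} - \frac{4 y e^{2 y}}{3} + \frac{e^{2 y}}{2}
This equals f(y) exactly, so the claim holds.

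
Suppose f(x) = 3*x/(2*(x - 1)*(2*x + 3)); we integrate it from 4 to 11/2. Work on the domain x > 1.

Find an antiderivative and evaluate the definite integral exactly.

The denominator factors as 2*(x - 1)*(2*x + 3); partial fractions split f into directly integrable pieces: 9/(10*(2*x + 3)) + 3/(10*(x - 1)).
F(x) = 3*log(x - 1)/10 + 9*log(x + 3/2)/20 is an antiderivative of f.
Check: d/dx[3*log(x - 1)/10 + 9*log(x + 3/2)/20] = 3*x/(4*x**2 + 2*x - 6), which equals f(x).
F(11/2) = 3*log(9/2)/10 + 9*log(7)/20; F(4) = 3*log(3)/10 + 9*log(11/2)/20.
Integral = F(11/2) - F(4) = -9*log(11/2)/20 - 3*log(3)/10 + 3*log(9/2)/10 + 9*log(7)/20.

Antiderivative: F(x) = 3*log(x - 1)/10 + 9*log(x + 3/2)/20; value = -9*log(11/2)/20 - 3*log(3)/10 + 3*log(9/2)/10 + 9*log(7)/20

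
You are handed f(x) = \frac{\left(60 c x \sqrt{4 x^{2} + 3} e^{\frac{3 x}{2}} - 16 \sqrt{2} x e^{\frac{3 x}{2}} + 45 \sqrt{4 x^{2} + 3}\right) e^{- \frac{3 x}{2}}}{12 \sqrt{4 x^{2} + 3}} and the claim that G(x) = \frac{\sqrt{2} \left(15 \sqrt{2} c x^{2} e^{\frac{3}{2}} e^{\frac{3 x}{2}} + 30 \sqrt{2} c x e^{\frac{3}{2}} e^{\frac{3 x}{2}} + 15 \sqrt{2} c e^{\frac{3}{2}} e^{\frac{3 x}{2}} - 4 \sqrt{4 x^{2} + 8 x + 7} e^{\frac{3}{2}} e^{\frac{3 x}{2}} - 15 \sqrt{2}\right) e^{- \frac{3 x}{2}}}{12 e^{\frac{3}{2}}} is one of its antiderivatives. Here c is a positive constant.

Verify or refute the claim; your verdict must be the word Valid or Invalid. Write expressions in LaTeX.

Invalid: d/dx[G] - f = \frac{\left(60 c \sqrt{4 x^{2} + 3} \sqrt{4 x^{2} + 8 x + 7} e^{\frac{3}{2}} e^{3 x} - 16 \sqrt{2} x \sqrt{4 x^{2} + 3} e^{\frac{3}{2}} e^{3 x} + 16 \sqrt{2} x \sqrt{4 x^{2} + 8 x + 7} e^{\frac{3}{2}} e^{3 x} - 45 \sqrt{4 x^{2} + 3} \sqrt{4 x^{2} + 8 x + 7} e^{\frac{3}{2}} e^{\frac{3 x}{2}} + 45 \sqrt{4 x^{2} + 3} \sqrt{4 x^{2} + 8 x + 7} e^{\frac{3 x}{2}} - 16 \sqrt{2} \sqrt{4 x^{2} + 3} e^{\frac{3}{2}} e^{3 x}\right) e^{- 3 x}}{12 \sqrt{4 x^{2} + 3} \sqrt{4 x^{2} + 8 x + 7} e^{\frac{3}{2}}}, which is not 0.

d/dx[G] = \frac{\left(60 c x \sqrt{4 x^{2} + 8 x + 7} e^{\frac{3}{2}} e^{\frac{3 x}{2}} + 60 c \sqrt{4 x^{2} + 8 x + 7} e^{\frac{3}{2}} e^{\frac{3 x}{2}} - 16 \sqrt{2} x e^{\frac{3}{2}} e^{\frac{3 x}{2}} + 45 \sqrt{4 x^{2} + 8 x + 7} - 16 \sqrt{2} e^{\frac{3}{2}} e^{\frac{3 x}{2}}\right) e^{- \frac{3 x}{2}}}{12 \sqrt{4 x^{2} + 8 x + 7} e^{\frac{3}{2}}}
d/dx[G] - f(x) = \frac{\left(60 c \sqrt{4 x^{2} + 3} \sqrt{4 x^{2} + 8 x + 7} e^{\frac{3}{2}} e^{3 x} - 16 \sqrt{2} x \sqrt{4 x^{2} + 3} e^{\frac{3}{2}} e^{3 x} + 16 \sqrt{2} x \sqrt{4 x^{2} + 8 x + 7} e^{\frac{3}{2}} e^{3 x} - 45 \sqrt{4 x^{2} + 3} \sqrt{4 x^{2} + 8 x + 7} e^{\frac{3}{2}} e^{\frac{3 x}{2}} + 45 \sqrt{4 x^{2} + 3} \sqrt{4 x^{2} + 8 x + 7} e^{\frac{3 x}{2}} - 16 \sqrt{2} \sqrt{4 x^{2} + 3} e^{\frac{3}{2}} e^{3 x}\right) e^{- 3 x}}{12 \sqrt{4 x^{2} + 3} \sqrt{4 x^{2} + 8 x + 7} e^{\frac{3}{2}}} != 0.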